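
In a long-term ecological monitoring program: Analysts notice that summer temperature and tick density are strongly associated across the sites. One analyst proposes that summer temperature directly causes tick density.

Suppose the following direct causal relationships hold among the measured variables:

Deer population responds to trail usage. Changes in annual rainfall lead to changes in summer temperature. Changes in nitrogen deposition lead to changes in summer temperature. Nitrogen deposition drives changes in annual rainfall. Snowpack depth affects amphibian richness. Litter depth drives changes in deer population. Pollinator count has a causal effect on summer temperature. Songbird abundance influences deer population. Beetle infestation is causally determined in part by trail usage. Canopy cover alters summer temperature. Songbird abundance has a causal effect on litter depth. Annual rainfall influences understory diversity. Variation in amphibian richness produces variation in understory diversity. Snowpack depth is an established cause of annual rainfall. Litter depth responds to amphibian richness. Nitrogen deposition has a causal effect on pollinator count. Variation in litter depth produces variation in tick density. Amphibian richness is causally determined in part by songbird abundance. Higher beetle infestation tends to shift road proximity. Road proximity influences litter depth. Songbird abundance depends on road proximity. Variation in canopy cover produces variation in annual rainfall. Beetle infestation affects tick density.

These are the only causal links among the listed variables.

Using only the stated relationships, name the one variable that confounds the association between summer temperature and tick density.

Snowpack depth has a causal path to summer temperature (snowpack depth → annual rainfall → summer temperature) and a separate causal path to tick density (snowpack depth → amphibian richness → litter depth → tick density), so it is a common cause of both.
No stated relationship gives summer temperature a causal route to tick density, so the correlation is explained by the shared upstream cause rather than a direct effect.

snowpack depth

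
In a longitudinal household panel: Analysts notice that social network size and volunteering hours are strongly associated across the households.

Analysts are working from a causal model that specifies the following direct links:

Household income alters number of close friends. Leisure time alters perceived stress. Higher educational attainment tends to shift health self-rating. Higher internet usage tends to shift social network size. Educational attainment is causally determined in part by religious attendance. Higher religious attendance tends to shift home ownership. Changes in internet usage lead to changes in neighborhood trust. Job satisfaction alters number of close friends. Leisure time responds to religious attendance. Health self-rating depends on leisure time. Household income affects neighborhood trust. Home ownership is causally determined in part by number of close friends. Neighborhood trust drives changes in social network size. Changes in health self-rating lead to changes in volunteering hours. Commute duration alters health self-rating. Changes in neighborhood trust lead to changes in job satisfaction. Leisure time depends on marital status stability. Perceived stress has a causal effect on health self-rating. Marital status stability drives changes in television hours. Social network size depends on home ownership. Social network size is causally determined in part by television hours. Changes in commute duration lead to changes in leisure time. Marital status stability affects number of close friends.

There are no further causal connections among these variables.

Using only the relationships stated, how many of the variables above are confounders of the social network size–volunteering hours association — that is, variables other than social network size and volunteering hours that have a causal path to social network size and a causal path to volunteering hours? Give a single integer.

The common causes are: marital status stability (to social network size via marital status stability → television hours → social network size; to volunteering hours via marital status stability → leisure time → health self-rating → volunteering hours); religious attendance (to social network size via religious attendance → home ownership → social network size; to volunteering hours via religious attendance → leisure time → health self-rating → volunteering hours).
Every other variable lacks a causal path to at least one of social network size and volunteering hours.

2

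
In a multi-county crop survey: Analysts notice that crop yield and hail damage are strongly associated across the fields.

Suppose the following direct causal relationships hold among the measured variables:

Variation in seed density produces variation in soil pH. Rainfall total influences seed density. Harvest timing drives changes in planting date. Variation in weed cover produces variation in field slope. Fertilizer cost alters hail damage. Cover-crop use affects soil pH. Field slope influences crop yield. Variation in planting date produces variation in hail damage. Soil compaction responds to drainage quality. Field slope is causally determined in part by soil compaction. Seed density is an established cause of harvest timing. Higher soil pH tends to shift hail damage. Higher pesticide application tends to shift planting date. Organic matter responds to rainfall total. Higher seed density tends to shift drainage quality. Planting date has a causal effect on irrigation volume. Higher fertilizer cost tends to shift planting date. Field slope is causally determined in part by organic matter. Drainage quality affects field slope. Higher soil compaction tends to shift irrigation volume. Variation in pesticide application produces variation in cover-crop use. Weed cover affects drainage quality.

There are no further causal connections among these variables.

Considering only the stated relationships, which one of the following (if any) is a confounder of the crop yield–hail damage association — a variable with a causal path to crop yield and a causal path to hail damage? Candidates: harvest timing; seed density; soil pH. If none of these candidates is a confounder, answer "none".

seed density

Seed density causes crop yield (seed density → drainage quality → field slope → crop yield) and also causes hail damage (seed density → soil pH → hail damage); it is a common cause of both.
Each of the other candidates lacks a causal path to at least one of crop yield and hail damage, so they do not confound the relationship.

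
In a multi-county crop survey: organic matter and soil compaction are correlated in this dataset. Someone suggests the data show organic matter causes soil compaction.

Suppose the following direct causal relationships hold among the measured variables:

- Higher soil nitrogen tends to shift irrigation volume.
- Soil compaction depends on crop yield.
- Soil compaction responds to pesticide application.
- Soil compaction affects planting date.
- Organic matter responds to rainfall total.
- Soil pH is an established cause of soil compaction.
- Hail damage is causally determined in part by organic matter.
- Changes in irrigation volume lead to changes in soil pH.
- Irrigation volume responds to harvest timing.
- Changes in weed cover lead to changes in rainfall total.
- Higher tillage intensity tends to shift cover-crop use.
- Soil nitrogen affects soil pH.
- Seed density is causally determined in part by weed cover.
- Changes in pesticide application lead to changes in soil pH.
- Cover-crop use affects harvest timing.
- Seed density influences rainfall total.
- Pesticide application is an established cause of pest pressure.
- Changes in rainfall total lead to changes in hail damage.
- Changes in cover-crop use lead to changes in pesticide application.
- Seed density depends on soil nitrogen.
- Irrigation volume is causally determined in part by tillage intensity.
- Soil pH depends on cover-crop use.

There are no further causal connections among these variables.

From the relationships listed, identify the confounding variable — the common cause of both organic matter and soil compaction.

Soil nitrogen has a causal path to organic matter (soil nitrogen → seed density → rainfall total → organic matter) and a separate causal path to soil compaction (soil nitrogen → soil pH → soil compaction), so it is a common cause of both.
No stated relationship gives organic matter a causal route to soil compaction, so the correlation is explained by the shared upstream cause rather than a direct effect.

soil nitrogen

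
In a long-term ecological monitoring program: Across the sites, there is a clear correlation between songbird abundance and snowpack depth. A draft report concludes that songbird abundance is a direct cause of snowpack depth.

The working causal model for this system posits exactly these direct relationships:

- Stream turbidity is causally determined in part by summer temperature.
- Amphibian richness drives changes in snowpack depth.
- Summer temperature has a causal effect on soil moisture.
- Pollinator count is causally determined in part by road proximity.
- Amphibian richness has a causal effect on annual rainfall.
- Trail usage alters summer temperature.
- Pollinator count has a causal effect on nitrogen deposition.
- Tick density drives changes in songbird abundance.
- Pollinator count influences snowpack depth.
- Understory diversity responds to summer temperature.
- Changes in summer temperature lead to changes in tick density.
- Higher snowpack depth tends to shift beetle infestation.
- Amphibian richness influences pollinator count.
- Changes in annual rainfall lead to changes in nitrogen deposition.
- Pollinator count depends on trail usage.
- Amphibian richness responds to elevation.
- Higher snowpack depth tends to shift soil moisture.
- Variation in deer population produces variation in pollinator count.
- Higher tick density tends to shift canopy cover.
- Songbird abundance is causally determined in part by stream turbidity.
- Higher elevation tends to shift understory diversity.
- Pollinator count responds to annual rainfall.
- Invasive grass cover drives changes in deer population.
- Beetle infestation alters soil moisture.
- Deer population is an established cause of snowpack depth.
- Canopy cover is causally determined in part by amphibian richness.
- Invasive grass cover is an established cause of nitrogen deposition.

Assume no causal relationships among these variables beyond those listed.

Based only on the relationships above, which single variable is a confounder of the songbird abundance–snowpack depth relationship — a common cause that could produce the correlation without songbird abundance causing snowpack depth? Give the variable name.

trail usage

Trail usage has a causal path to songbird abundance (trail usage → summer temperature → stream turbidity → songbird abundance) and a separate causal path to snowpack depth (trail usage → pollinator count → snowpack depth), so it is a common cause of both.
No stated relationship gives songbird abundance a causal route to snowpack depth, so the correlation is explained by the shared upstream cause rather than a direct effect.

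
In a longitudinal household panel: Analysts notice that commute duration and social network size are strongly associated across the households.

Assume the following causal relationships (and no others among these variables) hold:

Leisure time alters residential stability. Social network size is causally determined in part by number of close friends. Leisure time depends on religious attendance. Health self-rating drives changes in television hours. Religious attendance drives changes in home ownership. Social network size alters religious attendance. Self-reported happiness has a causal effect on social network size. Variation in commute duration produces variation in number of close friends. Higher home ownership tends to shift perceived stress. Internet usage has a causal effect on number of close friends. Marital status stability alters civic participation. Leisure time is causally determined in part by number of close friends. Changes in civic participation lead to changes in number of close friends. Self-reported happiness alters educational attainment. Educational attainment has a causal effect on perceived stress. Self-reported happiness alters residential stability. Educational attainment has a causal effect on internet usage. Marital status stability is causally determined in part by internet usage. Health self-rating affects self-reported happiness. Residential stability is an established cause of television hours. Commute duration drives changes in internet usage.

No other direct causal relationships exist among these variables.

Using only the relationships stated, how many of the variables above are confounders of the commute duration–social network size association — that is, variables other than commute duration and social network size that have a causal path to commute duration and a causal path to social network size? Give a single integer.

0

No listed variable has a causal path to both commute duration and social network size, so there are no common causes.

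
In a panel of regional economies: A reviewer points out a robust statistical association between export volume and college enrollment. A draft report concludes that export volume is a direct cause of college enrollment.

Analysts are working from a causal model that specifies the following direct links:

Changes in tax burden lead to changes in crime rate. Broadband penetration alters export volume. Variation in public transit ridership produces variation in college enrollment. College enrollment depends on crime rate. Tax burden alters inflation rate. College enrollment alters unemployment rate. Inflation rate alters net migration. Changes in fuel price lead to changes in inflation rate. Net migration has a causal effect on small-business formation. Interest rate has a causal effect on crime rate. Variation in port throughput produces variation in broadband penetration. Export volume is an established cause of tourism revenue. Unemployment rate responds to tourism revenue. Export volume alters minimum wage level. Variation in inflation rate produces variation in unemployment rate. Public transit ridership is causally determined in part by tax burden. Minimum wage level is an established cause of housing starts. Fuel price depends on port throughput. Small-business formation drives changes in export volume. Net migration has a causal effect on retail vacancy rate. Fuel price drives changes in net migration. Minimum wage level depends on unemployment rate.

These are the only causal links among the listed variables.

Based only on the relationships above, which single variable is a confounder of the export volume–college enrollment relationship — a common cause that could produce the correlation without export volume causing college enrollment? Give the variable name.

tax burden

Tax burden has a causal path to export volume (tax burden → inflation rate → net migration → small-business formation → export volume) and a separate causal path to college enrollment (tax burden → crime rate → college enrollment), so it is a common cause of both.
No stated relationship gives export volume a causal route to college enrollment, so the correlation is explained by the shared upstream cause rather than a direct effect.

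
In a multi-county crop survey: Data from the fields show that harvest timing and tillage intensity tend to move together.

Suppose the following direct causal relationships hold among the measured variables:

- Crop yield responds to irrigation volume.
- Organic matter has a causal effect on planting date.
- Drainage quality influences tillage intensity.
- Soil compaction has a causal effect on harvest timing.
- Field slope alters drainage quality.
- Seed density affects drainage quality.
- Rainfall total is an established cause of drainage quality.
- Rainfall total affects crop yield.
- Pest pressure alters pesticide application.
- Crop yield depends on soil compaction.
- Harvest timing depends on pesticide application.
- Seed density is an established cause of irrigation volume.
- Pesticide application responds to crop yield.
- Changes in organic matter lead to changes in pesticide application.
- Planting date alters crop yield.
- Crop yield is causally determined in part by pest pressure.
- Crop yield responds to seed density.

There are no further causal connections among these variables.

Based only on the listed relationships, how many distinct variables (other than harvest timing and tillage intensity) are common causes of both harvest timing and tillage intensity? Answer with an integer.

2

The common causes are: rainfall total (to harvest timing via rainfall total → crop yield → pesticide application → harvest timing; to tillage intensity via rainfall total → drainage quality → tillage intensity); seed density (to harvest timing via seed density → crop yield → pesticide application → harvest timing; to tillage intensity via seed density → drainage quality → tillage intensity).
Every other variable lacks a causal path to at least one of harvest timing and tillage intensity.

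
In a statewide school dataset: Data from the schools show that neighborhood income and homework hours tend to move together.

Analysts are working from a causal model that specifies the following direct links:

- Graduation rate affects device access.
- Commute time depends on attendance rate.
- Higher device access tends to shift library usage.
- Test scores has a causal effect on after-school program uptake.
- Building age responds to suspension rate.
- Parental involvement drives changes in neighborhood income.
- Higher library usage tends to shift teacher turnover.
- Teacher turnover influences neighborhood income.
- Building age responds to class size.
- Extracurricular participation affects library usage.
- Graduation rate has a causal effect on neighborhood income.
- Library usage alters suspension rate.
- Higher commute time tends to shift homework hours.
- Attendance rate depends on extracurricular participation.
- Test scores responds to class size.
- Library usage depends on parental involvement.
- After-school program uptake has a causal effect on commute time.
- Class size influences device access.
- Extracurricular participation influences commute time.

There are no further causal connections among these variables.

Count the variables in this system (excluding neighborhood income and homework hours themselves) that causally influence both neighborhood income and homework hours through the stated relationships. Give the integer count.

2

The common causes are: class size (to neighborhood income via class size → device access → library usage → teacher turnover → neighborhood income; to homework hours via class size → test scores → after-school program uptake → commute time → homework hours); extracurricular participation (to neighborhood income via extracurricular participation → library usage → teacher turnover → neighborhood income; to homework hours via extracurricular participation → commute time → homework hours).
Every other variable lacks a causal path to at least one of neighborhood income and homework hours.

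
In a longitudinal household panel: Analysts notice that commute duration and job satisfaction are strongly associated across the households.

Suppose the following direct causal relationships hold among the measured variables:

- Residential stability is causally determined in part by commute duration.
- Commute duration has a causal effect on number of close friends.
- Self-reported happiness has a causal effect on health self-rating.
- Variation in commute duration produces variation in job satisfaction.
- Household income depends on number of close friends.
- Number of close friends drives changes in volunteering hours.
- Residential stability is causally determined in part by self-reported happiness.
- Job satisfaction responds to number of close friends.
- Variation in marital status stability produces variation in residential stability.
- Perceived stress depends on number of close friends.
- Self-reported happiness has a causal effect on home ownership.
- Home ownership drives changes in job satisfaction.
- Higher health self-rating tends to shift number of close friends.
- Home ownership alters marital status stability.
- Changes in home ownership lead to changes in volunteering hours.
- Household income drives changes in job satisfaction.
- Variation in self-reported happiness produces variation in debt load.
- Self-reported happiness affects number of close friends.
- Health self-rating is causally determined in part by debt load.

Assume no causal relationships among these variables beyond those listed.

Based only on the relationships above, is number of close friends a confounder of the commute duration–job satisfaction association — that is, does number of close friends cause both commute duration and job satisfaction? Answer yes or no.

no

Number of close friends has no stated causal path to commute duration. A confounder must cause both variables, so number of close friends does not qualify.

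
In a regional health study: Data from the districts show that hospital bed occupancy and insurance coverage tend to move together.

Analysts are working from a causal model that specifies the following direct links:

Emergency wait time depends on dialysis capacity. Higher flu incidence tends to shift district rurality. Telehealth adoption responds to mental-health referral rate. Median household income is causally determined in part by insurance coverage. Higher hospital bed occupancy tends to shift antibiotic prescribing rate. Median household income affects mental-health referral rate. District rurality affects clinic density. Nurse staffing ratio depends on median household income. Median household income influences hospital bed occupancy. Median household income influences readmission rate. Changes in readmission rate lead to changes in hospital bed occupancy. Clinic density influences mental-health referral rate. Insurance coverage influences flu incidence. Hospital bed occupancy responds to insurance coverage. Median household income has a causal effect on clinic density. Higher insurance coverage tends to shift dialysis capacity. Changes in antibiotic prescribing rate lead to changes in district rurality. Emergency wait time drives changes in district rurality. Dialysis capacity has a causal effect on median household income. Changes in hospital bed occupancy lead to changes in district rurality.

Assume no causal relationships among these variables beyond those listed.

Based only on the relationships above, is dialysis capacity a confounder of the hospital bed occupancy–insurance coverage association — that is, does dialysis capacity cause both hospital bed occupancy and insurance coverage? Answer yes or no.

no

Dialysis capacity has no stated causal path to insurance coverage. A confounder must cause both variables, so dialysis capacity does not qualify.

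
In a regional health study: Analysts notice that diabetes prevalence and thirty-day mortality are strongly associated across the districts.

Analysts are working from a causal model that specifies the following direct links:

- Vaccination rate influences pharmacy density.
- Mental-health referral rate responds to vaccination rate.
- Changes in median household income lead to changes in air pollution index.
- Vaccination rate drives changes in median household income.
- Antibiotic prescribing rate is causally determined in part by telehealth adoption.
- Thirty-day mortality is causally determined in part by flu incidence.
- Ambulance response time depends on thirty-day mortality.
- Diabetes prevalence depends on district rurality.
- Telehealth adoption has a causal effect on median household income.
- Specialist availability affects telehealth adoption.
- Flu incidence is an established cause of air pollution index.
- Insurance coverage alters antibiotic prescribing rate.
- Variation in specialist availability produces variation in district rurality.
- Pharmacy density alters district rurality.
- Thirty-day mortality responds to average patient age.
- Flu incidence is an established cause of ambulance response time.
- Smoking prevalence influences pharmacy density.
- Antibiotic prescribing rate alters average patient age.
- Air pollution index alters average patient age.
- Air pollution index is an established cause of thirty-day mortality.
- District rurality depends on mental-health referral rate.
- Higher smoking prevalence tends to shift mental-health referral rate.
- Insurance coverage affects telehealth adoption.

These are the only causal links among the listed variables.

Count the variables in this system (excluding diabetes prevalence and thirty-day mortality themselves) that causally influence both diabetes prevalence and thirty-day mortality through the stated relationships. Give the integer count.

The common causes are: specialist availability (to diabetes prevalence via specialist availability → district rurality → diabetes prevalence; to thirty-day mortality via specialist availability → telehealth adoption → antibiotic prescribing rate → average patient age → thirty-day mortality); vaccination rate (to diabetes prevalence via vaccination rate → mental-health referral rate → district rurality → diabetes prevalence; to thirty-day mortality via vaccination rate → median household income → air pollution index → thirty-day mortality).
Every other variable lacks a causal path to at least one of diabetes prevalence and thirty-day mortality.

2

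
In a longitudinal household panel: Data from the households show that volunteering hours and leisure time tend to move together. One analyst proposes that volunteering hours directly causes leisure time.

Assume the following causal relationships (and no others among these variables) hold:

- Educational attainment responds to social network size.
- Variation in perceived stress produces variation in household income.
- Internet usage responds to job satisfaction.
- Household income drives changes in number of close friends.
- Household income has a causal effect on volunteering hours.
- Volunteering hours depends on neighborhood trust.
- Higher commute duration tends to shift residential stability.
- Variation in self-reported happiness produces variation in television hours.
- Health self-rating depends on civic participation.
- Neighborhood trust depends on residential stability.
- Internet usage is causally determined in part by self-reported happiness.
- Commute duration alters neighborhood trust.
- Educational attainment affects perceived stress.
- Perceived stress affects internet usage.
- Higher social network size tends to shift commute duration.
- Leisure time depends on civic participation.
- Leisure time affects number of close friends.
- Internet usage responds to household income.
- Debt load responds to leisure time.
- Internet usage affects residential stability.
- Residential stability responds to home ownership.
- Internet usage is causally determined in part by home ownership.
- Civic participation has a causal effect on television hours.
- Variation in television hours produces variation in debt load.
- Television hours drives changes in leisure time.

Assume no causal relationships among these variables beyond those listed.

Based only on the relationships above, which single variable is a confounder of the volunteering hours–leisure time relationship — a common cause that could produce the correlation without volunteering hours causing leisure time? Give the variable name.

Self-reported happiness has a causal path to volunteering hours (self-reported happiness → internet usage → residential stability → neighborhood trust → volunteering hours) and a separate causal path to leisure time (self-reported happiness → television hours → leisure time), so it is a common cause of both.
No stated relationship gives volunteering hours a causal route to leisure time, so the correlation is explained by the shared upstream cause rather than a direct effect.

self-reported happiness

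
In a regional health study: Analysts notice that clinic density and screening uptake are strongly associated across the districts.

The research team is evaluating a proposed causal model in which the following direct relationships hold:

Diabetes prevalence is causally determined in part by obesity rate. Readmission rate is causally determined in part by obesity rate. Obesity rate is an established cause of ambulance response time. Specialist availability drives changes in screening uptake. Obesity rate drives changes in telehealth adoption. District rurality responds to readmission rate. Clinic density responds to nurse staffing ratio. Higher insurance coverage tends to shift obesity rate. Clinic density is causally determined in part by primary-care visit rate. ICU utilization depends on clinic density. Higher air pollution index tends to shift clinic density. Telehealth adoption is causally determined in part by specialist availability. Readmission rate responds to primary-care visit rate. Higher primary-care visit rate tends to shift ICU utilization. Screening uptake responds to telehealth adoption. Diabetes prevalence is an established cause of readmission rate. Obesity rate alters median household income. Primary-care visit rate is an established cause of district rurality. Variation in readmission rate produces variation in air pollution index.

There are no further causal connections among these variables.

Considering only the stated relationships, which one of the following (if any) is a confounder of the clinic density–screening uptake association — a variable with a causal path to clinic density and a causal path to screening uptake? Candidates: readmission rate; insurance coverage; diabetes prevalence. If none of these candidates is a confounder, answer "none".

Insurance coverage causes clinic density (insurance coverage → obesity rate → readmission rate → air pollution index → clinic density) and also causes screening uptake (insurance coverage → obesity rate → telehealth adoption → screening uptake); it is a common cause of both.
Each of the other candidates lacks a causal path to at least one of clinic density and screening uptake, so they do not confound the relationship.

insurance coverage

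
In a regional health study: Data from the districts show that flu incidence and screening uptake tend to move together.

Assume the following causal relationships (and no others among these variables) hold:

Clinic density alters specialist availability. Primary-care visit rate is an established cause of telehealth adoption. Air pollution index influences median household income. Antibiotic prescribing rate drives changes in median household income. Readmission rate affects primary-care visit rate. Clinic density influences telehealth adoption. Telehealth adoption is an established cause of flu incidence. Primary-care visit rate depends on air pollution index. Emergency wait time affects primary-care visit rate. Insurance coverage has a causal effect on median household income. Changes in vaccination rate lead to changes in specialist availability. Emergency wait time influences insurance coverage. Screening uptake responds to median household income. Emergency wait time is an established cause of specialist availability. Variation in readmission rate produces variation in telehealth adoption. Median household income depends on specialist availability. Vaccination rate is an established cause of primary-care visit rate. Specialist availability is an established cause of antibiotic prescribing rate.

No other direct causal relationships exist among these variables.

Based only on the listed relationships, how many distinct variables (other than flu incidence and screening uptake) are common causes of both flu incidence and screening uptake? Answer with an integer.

The common causes are: air pollution index (to flu incidence via air pollution index → primary-care visit rate → telehealth adoption → flu incidence; to screening uptake via air pollution index → median household income → screening uptake); clinic density (to flu incidence via clinic density → telehealth adoption → flu incidence; to screening uptake via clinic density → specialist availability → median household income → screening uptake); emergency wait time (to flu incidence via emergency wait time → primary-care visit rate → telehealth adoption → flu incidence; to screening uptake via emergency wait time → insurance coverage → median household income → screening uptake); vaccination rate (to flu incidence via vaccination rate → primary-care visit rate → telehealth adoption → flu incidence; to screening uptake via vaccination rate → specialist availability → median household income → screening uptake).
Every other variable lacks a causal path to at least one of flu incidence and screening uptake.

4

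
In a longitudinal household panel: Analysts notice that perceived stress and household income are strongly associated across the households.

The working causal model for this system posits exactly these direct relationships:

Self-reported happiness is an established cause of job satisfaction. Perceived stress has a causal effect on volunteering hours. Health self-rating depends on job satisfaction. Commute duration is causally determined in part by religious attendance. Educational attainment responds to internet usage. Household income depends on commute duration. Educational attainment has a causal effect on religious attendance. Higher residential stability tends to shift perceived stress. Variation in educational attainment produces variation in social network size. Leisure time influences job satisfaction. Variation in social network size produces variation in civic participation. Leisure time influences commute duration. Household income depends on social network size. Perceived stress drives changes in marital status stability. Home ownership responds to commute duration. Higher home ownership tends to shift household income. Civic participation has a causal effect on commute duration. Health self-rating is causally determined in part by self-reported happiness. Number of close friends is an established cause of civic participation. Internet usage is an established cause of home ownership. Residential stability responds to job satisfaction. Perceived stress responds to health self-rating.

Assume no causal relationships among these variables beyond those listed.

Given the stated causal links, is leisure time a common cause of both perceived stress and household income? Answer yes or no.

yes

Leisure time has a causal path to perceived stress (leisure time → job satisfaction → health self-rating → perceived stress) and to household income (leisure time → commute duration → household income), so it is a common cause of both — a confounder.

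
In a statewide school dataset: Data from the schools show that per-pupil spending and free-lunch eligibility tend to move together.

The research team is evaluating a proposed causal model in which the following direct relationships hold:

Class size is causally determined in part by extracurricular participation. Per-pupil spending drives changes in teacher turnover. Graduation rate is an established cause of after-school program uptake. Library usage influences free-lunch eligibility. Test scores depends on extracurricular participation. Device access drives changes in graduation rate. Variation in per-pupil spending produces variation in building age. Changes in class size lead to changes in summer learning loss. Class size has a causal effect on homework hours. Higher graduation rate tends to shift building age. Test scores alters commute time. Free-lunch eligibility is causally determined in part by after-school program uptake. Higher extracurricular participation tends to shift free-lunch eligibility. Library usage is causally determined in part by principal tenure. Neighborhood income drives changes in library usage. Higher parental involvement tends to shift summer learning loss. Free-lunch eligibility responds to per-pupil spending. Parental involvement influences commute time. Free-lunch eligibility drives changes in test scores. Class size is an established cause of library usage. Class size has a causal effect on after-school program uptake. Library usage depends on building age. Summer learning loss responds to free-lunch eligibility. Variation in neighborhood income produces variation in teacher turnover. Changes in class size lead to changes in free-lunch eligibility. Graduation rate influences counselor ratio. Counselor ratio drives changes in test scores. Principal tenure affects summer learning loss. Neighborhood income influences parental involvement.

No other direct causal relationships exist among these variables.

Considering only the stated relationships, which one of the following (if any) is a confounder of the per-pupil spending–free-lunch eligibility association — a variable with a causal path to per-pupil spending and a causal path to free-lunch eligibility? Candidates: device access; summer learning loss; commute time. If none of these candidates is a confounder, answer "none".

none

None of the listed candidates has causal paths to both per-pupil spending and free-lunch eligibility in the stated relationships, so none is a common cause.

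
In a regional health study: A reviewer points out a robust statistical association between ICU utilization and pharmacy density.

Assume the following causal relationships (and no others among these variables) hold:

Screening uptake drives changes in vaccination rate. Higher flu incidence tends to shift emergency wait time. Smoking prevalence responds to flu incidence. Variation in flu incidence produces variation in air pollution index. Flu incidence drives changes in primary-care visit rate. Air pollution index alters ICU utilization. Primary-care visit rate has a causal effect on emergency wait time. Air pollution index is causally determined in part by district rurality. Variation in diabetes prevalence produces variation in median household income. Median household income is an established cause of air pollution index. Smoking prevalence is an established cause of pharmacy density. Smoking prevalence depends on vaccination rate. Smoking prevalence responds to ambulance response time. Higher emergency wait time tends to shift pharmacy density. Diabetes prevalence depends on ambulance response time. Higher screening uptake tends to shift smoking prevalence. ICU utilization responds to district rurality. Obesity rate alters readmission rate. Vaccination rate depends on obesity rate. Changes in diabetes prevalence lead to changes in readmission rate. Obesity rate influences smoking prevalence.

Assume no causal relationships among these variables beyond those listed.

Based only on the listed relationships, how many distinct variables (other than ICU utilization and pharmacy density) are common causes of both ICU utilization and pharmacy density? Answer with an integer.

2

The common causes are: ambulance response time (to ICU utilization via ambulance response time → diabetes prevalence → median household income → air pollution index → ICU utilization; to pharmacy density via ambulance response time → smoking prevalence → pharmacy density); flu incidence (to ICU utilization via flu incidence → air pollution index → ICU utilization; to pharmacy density via flu incidence → smoking prevalence → pharmacy density).
Every other variable lacks a causal path to at least one of ICU utilization and pharmacy density.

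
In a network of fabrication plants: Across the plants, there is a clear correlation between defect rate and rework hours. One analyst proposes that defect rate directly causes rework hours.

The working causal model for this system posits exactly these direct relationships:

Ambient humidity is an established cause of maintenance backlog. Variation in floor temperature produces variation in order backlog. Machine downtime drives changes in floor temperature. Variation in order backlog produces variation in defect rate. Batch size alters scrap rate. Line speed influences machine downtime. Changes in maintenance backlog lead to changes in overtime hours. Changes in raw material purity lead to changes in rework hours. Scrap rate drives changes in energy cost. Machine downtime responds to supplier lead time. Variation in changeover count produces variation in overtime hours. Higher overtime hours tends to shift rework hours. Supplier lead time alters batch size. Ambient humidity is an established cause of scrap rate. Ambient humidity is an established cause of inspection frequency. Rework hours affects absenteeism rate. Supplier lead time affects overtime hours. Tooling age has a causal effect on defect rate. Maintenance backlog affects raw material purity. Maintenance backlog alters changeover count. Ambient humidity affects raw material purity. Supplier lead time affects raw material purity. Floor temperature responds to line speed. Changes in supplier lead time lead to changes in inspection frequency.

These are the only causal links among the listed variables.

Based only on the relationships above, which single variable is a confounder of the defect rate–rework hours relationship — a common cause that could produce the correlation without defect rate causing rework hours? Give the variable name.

supplier lead time

Supplier lead time has a causal path to defect rate (supplier lead time → machine downtime → floor temperature → order backlog → defect rate) and a separate causal path to rework hours (supplier lead time → raw material purity → rework hours), so it is a common cause of both.
No stated relationship gives defect rate a causal route to rework hours, so the correlation is explained by the shared upstream cause rather than a direct effect.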